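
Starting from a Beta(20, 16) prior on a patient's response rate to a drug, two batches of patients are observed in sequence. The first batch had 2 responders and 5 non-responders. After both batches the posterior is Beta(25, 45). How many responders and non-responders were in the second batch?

3 responders and 24 non-responders

Sequential conjugate updates are equivalent to a single update on the pooled data, so total successes = posterior α − prior α and total failures = posterior β − prior β.
Total across both batches: 25−20=5 responders, 45−16=29 non-responders.
Subtract the first batch: 5−2=3 responders and 29−5=24 non-responders.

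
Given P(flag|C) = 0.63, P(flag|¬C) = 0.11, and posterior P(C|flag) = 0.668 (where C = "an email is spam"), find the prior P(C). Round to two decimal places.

In odds form, posterior odds = prior odds × likelihood ratio, so prior odds = posterior odds ÷ LR.
Posterior odds = 0.668/(1−0.668) = 2.0120. LR = 0.63/0.11 = 5.7273.
Prior odds = 2.0120/5.7273 = 0.3513, so P(C) = 0.3513/(1+0.3513) ≈ 0.26.

P(C) = 0.26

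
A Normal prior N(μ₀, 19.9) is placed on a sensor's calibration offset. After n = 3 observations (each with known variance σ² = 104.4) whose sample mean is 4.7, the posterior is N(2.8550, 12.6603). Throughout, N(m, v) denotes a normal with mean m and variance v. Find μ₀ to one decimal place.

The posterior mean is a precision-weighted average: μ_n = (τ₀μ₀ + τ_data·x̄)/(τ₀+τ_data), with τ₀=1/σ₀² and τ_data=n/σ².
Here τ₀ = 1/19.9 = 0.050251 and τ_data = 3/104.4 = 0.028736, so τ_n = 0.078987.
Rearranging for μ₀: μ₀ = (μ_n·τ_n − τ_data·x̄)/τ₀ = (2.8550·0.078987 − 0.028736·4.7) / 0.050251 = 0.090449/0.050251 ≈ 1.8.

μ₀ = 1.8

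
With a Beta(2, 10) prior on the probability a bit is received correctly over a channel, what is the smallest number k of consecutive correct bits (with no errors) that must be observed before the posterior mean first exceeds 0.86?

k = 60

After k correct bits and 0 errors the posterior is Beta(2+k, 10), with mean (2+k)/(2+10+k).
Set (2+k)/(12+k) > 0.86 and solve: k > (0.86·12 − 2)/(1 − 0.86) = 59.429.
The smallest integer exceeding 59.429 is 60.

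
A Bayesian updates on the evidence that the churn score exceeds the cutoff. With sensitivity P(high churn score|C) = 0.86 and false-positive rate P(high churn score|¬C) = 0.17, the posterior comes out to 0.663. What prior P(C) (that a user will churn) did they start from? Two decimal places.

Bayes' rule in odds form gives O(C|E) = O(C)·[P(E|C)/P(E|¬C)], hence O(C) = O(C|E)/LR.
Posterior odds = 0.663/(1−0.663) = 1.9674. LR = 0.86/0.17 = 5.0588.
Prior odds = 1.9674/5.0588 = 0.3889, so P(C) = 0.3889/(1+0.3889) ≈ 0.28.

P(C) = 0.28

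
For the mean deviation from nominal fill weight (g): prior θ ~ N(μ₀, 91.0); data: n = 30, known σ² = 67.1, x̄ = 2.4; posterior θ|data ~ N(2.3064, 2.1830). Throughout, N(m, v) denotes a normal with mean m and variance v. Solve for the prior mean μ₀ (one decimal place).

With known observation variance, the Normal–Normal posterior has precision τ_n = τ₀ + n/σ² and mean μ_n = (τ₀μ₀ + (n/σ²)x̄)/τ_n.
Here τ₀ = 1/91.0 = 0.010989 and τ_data = 30/67.1 = 0.447094, so τ_n = 0.458083.
Rearranging for μ₀: μ₀ = (μ_n·τ_n − τ_data·x̄)/τ₀ = (2.3064·0.458083 − 0.447094·2.4) / 0.010989 = -0.016503/0.010989 ≈ -1.5.

μ₀ = -1.5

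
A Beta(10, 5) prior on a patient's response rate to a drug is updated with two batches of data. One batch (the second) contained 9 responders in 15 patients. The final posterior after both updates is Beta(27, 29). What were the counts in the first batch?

8 responders and 18 non-responders

Because Beta–binomial updating is additive in the counts, the combined data contributed (α_post−α_prior, β_post−β_prior) successes and failures.
Total across both batches: 27−10=17 responders, 29−5=24 non-responders.
Subtract the second batch: 17−9=8 responders and 24−6=18 non-responders.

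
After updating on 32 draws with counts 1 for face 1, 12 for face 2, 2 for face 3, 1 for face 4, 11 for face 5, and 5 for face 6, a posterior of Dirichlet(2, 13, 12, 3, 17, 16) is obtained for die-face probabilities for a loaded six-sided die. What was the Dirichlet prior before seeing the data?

Dirichlet(1, 1, 10, 2, 6, 11)

For a Dirichlet(α) prior with multinomial counts c, the posterior is Dirichlet(α + c) componentwise.
Subtract each count from the matching posterior parameter: 2−1=1, 13−12=1, 12−2=10, 3−1=2, 17−11=6, 16−5=11.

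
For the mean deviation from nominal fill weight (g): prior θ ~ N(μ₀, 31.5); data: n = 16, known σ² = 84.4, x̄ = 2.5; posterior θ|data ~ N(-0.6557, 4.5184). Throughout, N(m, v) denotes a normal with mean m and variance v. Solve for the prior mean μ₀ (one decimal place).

The posterior mean is a precision-weighted average: μ_n = (τ₀μ₀ + τ_data·x̄)/(τ₀+τ_data), with τ₀=1/σ₀² and τ_data=n/σ².
Here τ₀ = 1/31.5 = 0.031746 and τ_data = 16/84.4 = 0.189573, so τ_n = 0.221319.
Rearranging for μ₀: μ₀ = (μ_n·τ_n − τ_data·x̄)/τ₀ = (-0.6557·0.221319 − 0.189573·2.5) / 0.031746 = -0.619051/0.031746 ≈ -19.5.

μ₀ = -19.5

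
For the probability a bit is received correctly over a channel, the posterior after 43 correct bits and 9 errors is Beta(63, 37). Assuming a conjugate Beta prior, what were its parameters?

Beta(20, 28)

Under Beta–binomial conjugacy the posterior parameters are (α+s, β+f).
So α = 63 − 43 = 20 and β = 37 − 9 = 28.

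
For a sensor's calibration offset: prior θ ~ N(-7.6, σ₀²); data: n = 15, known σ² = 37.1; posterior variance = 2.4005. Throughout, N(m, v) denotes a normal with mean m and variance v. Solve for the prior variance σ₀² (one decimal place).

Posterior precision equals prior precision plus data precision: 1/σ_n² = 1/σ₀² + n/σ².
So 1/σ₀² = 1/2.4005 − 15/37.1 = 0.416580 − 0.404313 = 0.012267.
Hence σ₀² = 1/0.012267 ≈ 81.5.

σ₀² = 81.5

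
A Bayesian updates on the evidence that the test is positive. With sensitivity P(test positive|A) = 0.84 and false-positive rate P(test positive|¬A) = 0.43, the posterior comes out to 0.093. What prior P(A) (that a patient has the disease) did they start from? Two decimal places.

P(A) = 0.05

Bayes' rule in odds form gives O(A|E) = O(A)·[P(E|A)/P(E|¬A)], hence O(A) = O(A|E)/LR.
Posterior odds = 0.093/(1−0.093) = 0.1025. LR = 0.84/0.43 = 1.9535.
Prior odds = 0.1025/1.9535 = 0.0525, so P(A) = 0.0525/(1+0.0525) ≈ 0.05.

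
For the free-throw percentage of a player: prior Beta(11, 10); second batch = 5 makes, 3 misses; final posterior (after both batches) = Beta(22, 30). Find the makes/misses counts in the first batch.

Because Beta–binomial updating is additive in the counts, the combined data contributed (α_post−α_prior, β_post−β_prior) successes and failures.
Total across both batches: 22−11=11 makes, 30−10=20 misses.
Subtract the second batch: 11−5=6 makes and 20−3=17 misses.

6 makes and 17 misses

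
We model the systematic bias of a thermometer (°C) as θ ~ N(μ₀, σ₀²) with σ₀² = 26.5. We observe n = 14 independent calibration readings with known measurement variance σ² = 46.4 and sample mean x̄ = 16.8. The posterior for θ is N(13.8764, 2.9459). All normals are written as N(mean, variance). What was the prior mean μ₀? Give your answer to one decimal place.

The posterior mean is a precision-weighted average: μ_n = (τ₀μ₀ + τ_data·x̄)/(τ₀+τ_data), with τ₀=1/σ₀² and τ_data=n/σ².
Here τ₀ = 1/26.5 = 0.037736 and τ_data = 14/46.4 = 0.301724, so τ_n = 0.339460.
Rearranging for μ₀: μ₀ = (μ_n·τ_n − τ_data·x̄)/τ₀ = (13.8764·0.339460 − 0.301724·16.8) / 0.037736 = -0.358480/0.037736 ≈ -9.5.

μ₀ = -9.5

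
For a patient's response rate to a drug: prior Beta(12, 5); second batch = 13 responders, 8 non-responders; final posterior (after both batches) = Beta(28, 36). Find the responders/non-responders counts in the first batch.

Because Beta–binomial updating is additive in the counts, the combined data contributed (α_post−α_prior, β_post−β_prior) successes and failures.
Total across both batches: 28−12=16 responders, 36−5=31 non-responders.
Subtract the second batch: 16−13=3 responders and 31−8=23 non-responders.

3 responders and 23 non-responders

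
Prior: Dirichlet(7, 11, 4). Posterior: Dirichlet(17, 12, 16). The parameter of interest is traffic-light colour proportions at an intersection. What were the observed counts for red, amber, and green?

counts (10, 1, 12)

For a Dirichlet(α) prior with multinomial counts c, the posterior is Dirichlet(α + c) componentwise.
Counts are posterior − prior componentwise: 17−7=10, 12−11=1, 16−4=12.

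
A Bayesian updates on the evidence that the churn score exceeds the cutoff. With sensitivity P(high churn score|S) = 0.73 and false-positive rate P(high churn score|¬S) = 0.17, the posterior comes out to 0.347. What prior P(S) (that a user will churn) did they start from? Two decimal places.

P(S) = 0.11

In odds form, posterior odds = prior odds × likelihood ratio, so prior odds = posterior odds ÷ LR.
Posterior odds = 0.347/(1−0.347) = 0.5314. LR = 0.73/0.17 = 4.2941.
Prior odds = 0.5314/4.2941 = 0.1238, so P(S) = 0.1238/(1+0.1238) ≈ 0.11.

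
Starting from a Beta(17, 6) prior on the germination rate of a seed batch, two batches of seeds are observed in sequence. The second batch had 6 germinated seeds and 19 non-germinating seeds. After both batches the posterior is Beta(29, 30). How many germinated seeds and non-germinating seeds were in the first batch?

Sequential conjugate updates are equivalent to a single update on the pooled data, so total successes = posterior α − prior α and total failures = posterior β − prior β.
Total across both batches: 29−17=12 germinated seeds, 30−6=24 non-germinating seeds.
Subtract the second batch: 12−6=6 germinated seeds and 24−19=5 non-germinating seeds.

6 germinated seeds and 5 non-germinating seeds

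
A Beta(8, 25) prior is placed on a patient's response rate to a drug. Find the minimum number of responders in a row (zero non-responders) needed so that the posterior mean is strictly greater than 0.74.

k = 64

After k responders and 0 non-responders the posterior is Beta(8+k, 25), with mean (8+k)/(8+25+k).
Set (8+k)/(33+k) > 0.74 and solve: k > (0.74·33 − 8)/(1 − 0.74) = 63.154.
The smallest integer exceeding 63.154 is 64, and checking k=64: (72)/(97) = 0.7423 > 0.74.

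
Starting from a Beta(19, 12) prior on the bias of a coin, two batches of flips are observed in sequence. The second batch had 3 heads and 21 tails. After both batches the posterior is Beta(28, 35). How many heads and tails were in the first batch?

Sequential conjugate updates are equivalent to a single update on the pooled data, so total successes = posterior α − prior α and total failures = posterior β − prior β.
Total across both batches: 28−19=9 heads, 35−12=23 tails.
Subtract the second batch: 9−3=6 heads and 23−21=2 tails.

6 heads and 2 tails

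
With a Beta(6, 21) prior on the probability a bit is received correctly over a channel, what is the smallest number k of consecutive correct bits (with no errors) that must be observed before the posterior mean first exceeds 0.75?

k = 58

After k correct bits and 0 errors the posterior is Beta(6+k, 21), with mean (6+k)/(6+21+k).
Set (6+k)/(27+k) > 0.75 and solve: k > (0.75·27 − 6)/(1 − 0.75) = 57.000.
The smallest integer exceeding 57.000 is 58.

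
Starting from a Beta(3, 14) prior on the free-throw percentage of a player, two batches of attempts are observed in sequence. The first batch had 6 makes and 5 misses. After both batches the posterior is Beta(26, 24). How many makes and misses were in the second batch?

Because Beta–binomial updating is additive in the counts, the combined data contributed (α_post−α_prior, β_post−β_prior) successes and failures.
Total across both batches: 26−3=23 makes, 24−14=10 misses.
Subtract the first batch: 23−6=17 makes and 10−5=5 misses.

17 makes and 5 misses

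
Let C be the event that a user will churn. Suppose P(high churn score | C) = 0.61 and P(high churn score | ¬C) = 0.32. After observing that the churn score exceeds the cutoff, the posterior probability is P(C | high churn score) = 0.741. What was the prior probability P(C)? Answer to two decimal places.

Bayes' rule in odds form gives O(C|E) = O(C)·[P(E|C)/P(E|¬C)], hence O(C) = O(C|E)/LR.
Posterior odds = 0.741/(1−0.741) = 2.8610. LR = 0.61/0.32 = 1.9062.
Prior odds = 2.8610/1.9062 = 1.5009, so P(C) = 1.5009/(1+1.5009) ≈ 0.60.

P(C) = 0.60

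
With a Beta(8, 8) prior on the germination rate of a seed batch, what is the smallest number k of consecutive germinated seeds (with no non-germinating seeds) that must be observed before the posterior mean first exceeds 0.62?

k = 6

After k germinated seeds and 0 non-germinating seeds the posterior is Beta(8+k, 8), with mean (8+k)/(8+8+k).
Set (8+k)/(16+k) > 0.62 and solve: k > (0.62·16 − 8)/(1 − 0.62) = 5.053.
The smallest integer exceeding 5.053 is 6.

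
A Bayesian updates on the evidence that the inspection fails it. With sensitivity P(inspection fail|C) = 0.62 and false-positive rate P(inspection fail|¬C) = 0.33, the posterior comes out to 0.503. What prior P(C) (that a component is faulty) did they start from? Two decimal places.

P(C) = 0.35

Bayes' rule in odds form gives O(C|E) = O(C)·[P(E|C)/P(E|¬C)], hence O(C) = O(C|E)/LR.
Posterior odds = 0.503/(1−0.503) = 1.0121. LR = 0.62/0.33 = 1.8788.
Prior odds = 1.0121/1.8788 = 0.5387, so P(C) = 0.5387/(1+0.5387) ≈ 0.35.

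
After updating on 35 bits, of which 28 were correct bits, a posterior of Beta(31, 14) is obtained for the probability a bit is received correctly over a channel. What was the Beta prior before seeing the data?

Beta(3, 7)

Beta is conjugate to the binomial likelihood: posterior = Beta(a+s, b+f).
Subtract the data counts: 31−28=3, 14−7=7.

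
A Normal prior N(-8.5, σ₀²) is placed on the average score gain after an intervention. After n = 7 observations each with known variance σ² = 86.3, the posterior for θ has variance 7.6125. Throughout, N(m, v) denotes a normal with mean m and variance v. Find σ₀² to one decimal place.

σ₀² = 19.9

For the Normal–Normal model with known σ², precisions add: τ_n = τ₀ + n/σ².
So 1/σ₀² = 1/7.6125 − 7/86.3 = 0.131363 − 0.081112 = 0.050251.
Hence σ₀² = 1/0.050251 ≈ 19.9.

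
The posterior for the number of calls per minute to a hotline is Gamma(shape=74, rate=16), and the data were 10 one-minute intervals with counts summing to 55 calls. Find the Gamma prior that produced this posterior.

Gamma–Poisson conjugacy: posterior shape = α + Σxᵢ, posterior rate = β + n.
So α = 74 − 55 = 19 and β = 16 − 10 = 6.

Gamma(shape=19, rate=6)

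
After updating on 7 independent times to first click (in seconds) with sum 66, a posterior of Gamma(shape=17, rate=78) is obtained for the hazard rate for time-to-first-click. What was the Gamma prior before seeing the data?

Gamma(shape=10, rate=12)

For an exponential likelihood with a Gamma(α, β) prior on the rate, n observations with total T give posterior Gamma(α+n, β+T).
So α = 17 − 7 = 10 and β = 78 − 66 = 12.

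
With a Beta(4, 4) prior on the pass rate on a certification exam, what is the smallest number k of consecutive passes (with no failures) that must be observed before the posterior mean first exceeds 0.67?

k = 5

After k passes and 0 failures the posterior is Beta(4+k, 4), with mean (4+k)/(4+4+k).
Set (4+k)/(8+k) > 0.67 and solve: k > (0.67·8 − 4)/(1 − 0.67) = 4.121.
The smallest integer exceeding 4.121 is 5, and checking k=5: (9)/(13) = 0.6923 > 0.67.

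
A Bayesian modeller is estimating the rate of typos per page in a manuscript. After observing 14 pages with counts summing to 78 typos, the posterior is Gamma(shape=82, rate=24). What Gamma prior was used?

A Gamma(α, β) prior (rate parametrization) on a Poisson rate with n observations summing to S gives posterior Gamma(α+S, β+n).
So α = 82 − 78 = 4 and β = 24 − 14 = 10.

Gamma(shape=4, rate=10)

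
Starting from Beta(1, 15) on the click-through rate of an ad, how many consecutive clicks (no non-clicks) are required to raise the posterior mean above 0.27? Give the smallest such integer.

After k clicks and 0 non-clicks the posterior is Beta(1+k, 15), with mean (1+k)/(1+15+k).
Set (1+k)/(16+k) > 0.27 and solve: k > (0.27·16 − 1)/(1 − 0.27) = 4.548.
The smallest integer exceeding 4.548 is 5.

k = 5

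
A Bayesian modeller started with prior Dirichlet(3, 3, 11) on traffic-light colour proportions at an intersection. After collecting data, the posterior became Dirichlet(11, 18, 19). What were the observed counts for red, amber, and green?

For a Dirichlet(α) prior with multinomial counts c, the posterior is Dirichlet(α + c) componentwise.
Counts are posterior − prior componentwise: 11−3=8, 18−3=15, 19−11=8.

counts (8, 15, 8)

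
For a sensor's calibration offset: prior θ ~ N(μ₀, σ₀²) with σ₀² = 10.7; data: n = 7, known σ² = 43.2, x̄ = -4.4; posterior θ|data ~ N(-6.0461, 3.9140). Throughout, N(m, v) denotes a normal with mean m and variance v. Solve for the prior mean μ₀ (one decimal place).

The posterior mean is a precision-weighted average: μ_n = (τ₀μ₀ + τ_data·x̄)/(τ₀+τ_data), with τ₀=1/σ₀² and τ_data=n/σ².
Here τ₀ = 1/10.7 = 0.093458 and τ_data = 7/43.2 = 0.162037, so τ_n = 0.255495.
Rearranging for μ₀: μ₀ = (μ_n·τ_n − τ_data·x̄)/τ₀ = (-6.0461·0.255495 − 0.162037·-4.4) / 0.093458 = -0.831786/0.093458 ≈ -8.9.

μ₀ = -8.9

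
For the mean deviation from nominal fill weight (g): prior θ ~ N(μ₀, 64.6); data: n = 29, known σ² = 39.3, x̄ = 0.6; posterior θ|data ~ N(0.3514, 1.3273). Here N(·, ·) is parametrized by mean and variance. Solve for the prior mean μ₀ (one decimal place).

The posterior mean is a precision-weighted average: μ_n = (τ₀μ₀ + τ_data·x̄)/(τ₀+τ_data), with τ₀=1/σ₀² and τ_data=n/σ².
Here τ₀ = 1/64.6 = 0.015480 and τ_data = 29/39.3 = 0.737913, so τ_n = 0.753393.
Rearranging for μ₀: μ₀ = (μ_n·τ_n − τ_data·x̄)/τ₀ = (0.3514·0.753393 − 0.737913·0.6) / 0.015480 = -0.178005/0.015480 ≈ -11.5.

μ₀ = -11.5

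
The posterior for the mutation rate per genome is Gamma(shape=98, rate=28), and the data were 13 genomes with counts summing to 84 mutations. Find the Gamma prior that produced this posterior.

Gamma(shape=14, rate=15)

A Gamma(α, β) prior (rate parametrization) on a Poisson rate with n observations summing to S gives posterior Gamma(α+S, β+n).
So α = 98 − 84 = 14 and β = 28 − 13 = 15.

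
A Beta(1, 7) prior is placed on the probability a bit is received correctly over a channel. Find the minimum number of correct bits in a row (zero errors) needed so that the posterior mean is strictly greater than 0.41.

k = 4

After k correct bits and 0 errors the posterior is Beta(1+k, 7), with mean (1+k)/(1+7+k).
Set (1+k)/(8+k) > 0.41 and solve: k > (0.41·8 − 1)/(1 − 0.41) = 3.864.
The smallest integer exceeding 3.864 is 4, and checking k=4: (5)/(12) = 0.4167 > 0.41.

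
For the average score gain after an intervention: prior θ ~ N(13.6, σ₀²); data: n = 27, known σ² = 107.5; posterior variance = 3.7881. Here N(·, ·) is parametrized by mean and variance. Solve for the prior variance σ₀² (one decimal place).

σ₀² = 78.0

Posterior precision equals prior precision plus data precision: 1/σ_n² = 1/σ₀² + n/σ².
So 1/σ₀² = 1/3.7881 − 27/107.5 = 0.263985 − 0.251163 = 0.012822.
Hence σ₀² = 1/0.012822 ≈ 78.0.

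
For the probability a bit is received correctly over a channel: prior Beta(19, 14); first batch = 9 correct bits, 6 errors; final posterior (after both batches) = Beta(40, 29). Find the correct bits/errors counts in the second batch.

12 correct bits and 9 errors

Because Beta–binomial updating is additive in the counts, the combined data contributed (α_post−α_prior, β_post−β_prior) successes and failures.
Total across both batches: 40−19=21 correct bits, 29−14=15 errors.
Subtract the first batch: 21−9=12 correct bits and 15−6=9 errors.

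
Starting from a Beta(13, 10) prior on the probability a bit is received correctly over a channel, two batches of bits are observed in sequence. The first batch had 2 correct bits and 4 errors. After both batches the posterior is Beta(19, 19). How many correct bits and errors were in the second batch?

4 correct bits and 5 errors

Because Beta–binomial updating is additive in the counts, the combined data contributed (α_post−α_prior, β_post−β_prior) successes and failures.
Total across both batches: 19−13=6 correct bits, 19−10=9 errors.
Subtract the first batch: 6−2=4 correct bits and 9−4=5 errors.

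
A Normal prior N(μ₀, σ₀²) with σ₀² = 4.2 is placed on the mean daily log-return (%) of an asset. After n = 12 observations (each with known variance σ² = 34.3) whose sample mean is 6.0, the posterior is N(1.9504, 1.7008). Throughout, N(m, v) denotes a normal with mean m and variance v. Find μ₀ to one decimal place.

With known observation variance, the Normal–Normal posterior has precision τ_n = τ₀ + n/σ² and mean μ_n = (τ₀μ₀ + (n/σ²)x̄)/τ_n.
Here τ₀ = 1/4.2 = 0.238095 and τ_data = 12/34.3 = 0.349854, so τ_n = 0.587949.
Rearranging for μ₀: μ₀ = (μ_n·τ_n − τ_data·x̄)/τ₀ = (1.9504·0.587949 − 0.349854·6.0) / 0.238095 = -0.952388/0.238095 ≈ -4.0.

μ₀ = -4.0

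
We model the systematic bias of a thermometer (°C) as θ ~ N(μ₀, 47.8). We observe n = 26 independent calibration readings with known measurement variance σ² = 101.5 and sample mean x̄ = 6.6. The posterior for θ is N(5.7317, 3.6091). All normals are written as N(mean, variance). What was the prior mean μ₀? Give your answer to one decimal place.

The posterior mean is a precision-weighted average: μ_n = (τ₀μ₀ + τ_data·x̄)/(τ₀+τ_data), with τ₀=1/σ₀² and τ_data=n/σ².
Here τ₀ = 1/47.8 = 0.020921 and τ_data = 26/101.5 = 0.256158, so τ_n = 0.277079.
Rearranging for μ₀: μ₀ = (μ_n·τ_n − τ_data·x̄)/τ₀ = (5.7317·0.277079 − 0.256158·6.6) / 0.020921 = -0.102509/0.020921 ≈ -4.9.

μ₀ = -4.9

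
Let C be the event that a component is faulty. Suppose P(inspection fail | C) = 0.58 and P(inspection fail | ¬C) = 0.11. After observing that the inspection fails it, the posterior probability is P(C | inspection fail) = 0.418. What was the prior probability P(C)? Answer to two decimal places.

Bayes' rule in odds form gives O(C|E) = O(C)·[P(E|C)/P(E|¬C)], hence O(C) = O(C|E)/LR.
Posterior odds = 0.418/(1−0.418) = 0.7182. LR = 0.58/0.11 = 5.2727.
Prior odds = 0.7182/5.2727 = 0.1362, so P(C) = 0.1362/(1+0.1362) ≈ 0.12.

P(C) = 0.12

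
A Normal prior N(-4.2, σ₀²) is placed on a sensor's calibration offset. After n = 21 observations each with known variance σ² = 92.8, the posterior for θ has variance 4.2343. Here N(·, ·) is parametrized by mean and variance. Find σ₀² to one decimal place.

For the Normal–Normal model with known σ², precisions add: τ_n = τ₀ + n/σ².
So 1/σ₀² = 1/4.2343 − 21/92.8 = 0.236167 − 0.226293 = 0.009874.
Hence σ₀² = 1/0.009874 ≈ 101.3.

σ₀² = 101.3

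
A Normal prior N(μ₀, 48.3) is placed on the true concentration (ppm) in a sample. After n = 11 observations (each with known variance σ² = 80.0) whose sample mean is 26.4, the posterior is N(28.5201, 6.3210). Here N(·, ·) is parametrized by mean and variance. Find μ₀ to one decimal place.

μ₀ = 42.6

The posterior mean is a precision-weighted average: μ_n = (τ₀μ₀ + τ_data·x̄)/(τ₀+τ_data), with τ₀=1/σ₀² and τ_data=n/σ².
Here τ₀ = 1/48.3 = 0.020704 and τ_data = 11/80.0 = 0.137500, so τ_n = 0.158204.
Rearranging for μ₀: μ₀ = (μ_n·τ_n − τ_data·x̄)/τ₀ = (28.5201·0.158204 − 0.137500·26.4) / 0.020704 = 0.881994/0.020704 ≈ 42.6.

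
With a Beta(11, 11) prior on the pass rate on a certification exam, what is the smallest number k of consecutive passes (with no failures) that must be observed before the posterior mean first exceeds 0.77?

After k passes and 0 failures the posterior is Beta(11+k, 11), with mean (11+k)/(11+11+k).
Set (11+k)/(22+k) > 0.77 and solve: k > (0.77·22 − 11)/(1 − 0.77) = 25.826.
The smallest integer exceeding 25.826 is 26.

k = 26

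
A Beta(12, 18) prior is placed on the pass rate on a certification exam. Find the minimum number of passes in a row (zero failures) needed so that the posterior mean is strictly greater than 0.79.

After k passes and 0 failures the posterior is Beta(12+k, 18), with mean (12+k)/(12+18+k).
Set (12+k)/(30+k) > 0.79 and solve: k > (0.79·30 − 12)/(1 − 0.79) = 55.714.
The smallest integer exceeding 55.714 is 56.

k = 56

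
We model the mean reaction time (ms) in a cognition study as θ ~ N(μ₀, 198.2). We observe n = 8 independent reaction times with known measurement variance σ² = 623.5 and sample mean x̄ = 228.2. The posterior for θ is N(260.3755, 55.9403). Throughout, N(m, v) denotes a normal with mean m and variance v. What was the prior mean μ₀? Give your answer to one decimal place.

μ₀ = 342.2

With known observation variance, the Normal–Normal posterior has precision τ_n = τ₀ + n/σ² and mean μ_n = (τ₀μ₀ + (n/σ²)x̄)/τ_n.
Here τ₀ = 1/198.2 = 0.005045 and τ_data = 8/623.5 = 0.012831, so τ_n = 0.017876.
Rearranging for μ₀: μ₀ = (μ_n·τ_n − τ_data·x̄)/τ₀ = (260.3755·0.017876 − 0.012831·228.2) / 0.005045 = 1.726438/0.005045 ≈ 342.2.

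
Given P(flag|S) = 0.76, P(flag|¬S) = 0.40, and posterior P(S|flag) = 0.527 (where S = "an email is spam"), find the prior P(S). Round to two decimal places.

In odds form, posterior odds = prior odds × likelihood ratio, so prior odds = posterior odds ÷ LR.
Posterior odds = 0.527/(1−0.527) = 1.1142. LR = 0.76/0.40 = 1.9000.
Prior odds = 1.1142/1.9000 = 0.5864, so P(S) = 0.5864/(1+0.5864) ≈ 0.37.

P(S) = 0.37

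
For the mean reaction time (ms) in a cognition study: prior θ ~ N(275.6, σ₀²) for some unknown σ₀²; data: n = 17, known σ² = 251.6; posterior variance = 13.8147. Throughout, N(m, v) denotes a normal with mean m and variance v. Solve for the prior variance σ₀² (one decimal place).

Posterior precision equals prior precision plus data precision: 1/σ_n² = 1/σ₀² + n/σ².
So 1/σ₀² = 1/13.8147 − 17/251.6 = 0.072387 − 0.067568 = 0.004819.
Hence σ₀² = 1/0.004819 ≈ 207.5.

σ₀² = 207.5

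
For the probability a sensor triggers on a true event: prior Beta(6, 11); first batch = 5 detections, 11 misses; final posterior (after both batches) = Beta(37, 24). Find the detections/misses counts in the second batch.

26 detections and 2 misses

Sequential conjugate updates are equivalent to a single update on the pooled data, so total successes = posterior α − prior α and total failures = posterior β − prior β.
Total across both batches: 37−6=31 detections, 24−11=13 misses.
Subtract the first batch: 31−5=26 detections and 13−11=2 misses.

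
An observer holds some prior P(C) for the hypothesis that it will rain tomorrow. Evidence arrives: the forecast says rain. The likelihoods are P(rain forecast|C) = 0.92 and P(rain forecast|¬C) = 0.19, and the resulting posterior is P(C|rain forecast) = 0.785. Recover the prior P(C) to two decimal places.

P(C) = 0.43

Bayes' rule in odds form gives O(C|E) = O(C)·[P(E|C)/P(E|¬C)], hence O(C) = O(C|E)/LR.
Posterior odds = 0.785/(1−0.785) = 3.6512. LR = 0.92/0.19 = 4.8421.
Prior odds = 3.6512/4.8421 = 0.7541, so P(C) = 0.7541/(1+0.7541) ≈ 0.43.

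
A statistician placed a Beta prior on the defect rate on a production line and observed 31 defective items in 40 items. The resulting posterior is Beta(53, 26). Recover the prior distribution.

Beta is conjugate to the binomial likelihood: posterior = Beta(α+s, β+f).
So α = 53 − 31 = 22 and β = 26 − 9 = 17.

Beta(22, 17)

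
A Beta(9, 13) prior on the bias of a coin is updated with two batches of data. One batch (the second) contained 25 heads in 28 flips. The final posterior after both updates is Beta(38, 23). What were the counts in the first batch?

4 heads and 7 tails

Because Beta–binomial updating is additive in the counts, the combined data contributed (α_post−α_prior, β_post−β_prior) successes and failures.
Total across both batches: 38−9=29 heads, 23−13=10 tails.
Subtract the second batch: 29−25=4 heads and 10−3=7 tails.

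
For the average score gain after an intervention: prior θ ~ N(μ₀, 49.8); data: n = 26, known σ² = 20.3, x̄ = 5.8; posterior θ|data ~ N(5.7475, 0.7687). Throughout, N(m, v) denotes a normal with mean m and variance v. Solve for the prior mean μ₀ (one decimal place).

μ₀ = 2.4

The posterior mean is a precision-weighted average: μ_n = (τ₀μ₀ + τ_data·x̄)/(τ₀+τ_data), with τ₀=1/σ₀² and τ_data=n/σ².
Here τ₀ = 1/49.8 = 0.020080 and τ_data = 26/20.3 = 1.280788, so τ_n = 1.300868.
Rearranging for μ₀: μ₀ = (μ_n·τ_n − τ_data·x̄)/τ₀ = (5.7475·1.300868 − 1.280788·5.8) / 0.020080 = 0.048168/0.020080 ≈ 2.4.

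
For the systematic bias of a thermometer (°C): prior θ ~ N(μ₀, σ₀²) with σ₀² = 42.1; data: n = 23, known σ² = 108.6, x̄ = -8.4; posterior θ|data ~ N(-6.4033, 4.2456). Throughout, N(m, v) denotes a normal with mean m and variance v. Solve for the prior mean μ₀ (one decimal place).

μ₀ = 11.4

The posterior mean is a precision-weighted average: μ_n = (τ₀μ₀ + τ_data·x̄)/(τ₀+τ_data), with τ₀=1/σ₀² and τ_data=n/σ².
Here τ₀ = 1/42.1 = 0.023753 and τ_data = 23/108.6 = 0.211786, so τ_n = 0.235539.
Rearranging for μ₀: μ₀ = (μ_n·τ_n − τ_data·x̄)/τ₀ = (-6.4033·0.235539 − 0.211786·-8.4) / 0.023753 = 0.270776/0.023753 ≈ 11.4.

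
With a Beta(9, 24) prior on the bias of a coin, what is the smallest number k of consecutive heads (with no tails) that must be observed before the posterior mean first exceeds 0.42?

k = 9

After k heads and 0 tails the posterior is Beta(9+k, 24), with mean (9+k)/(9+24+k).
Set (9+k)/(33+k) > 0.42 and solve: k > (0.42·33 − 9)/(1 − 0.42) = 8.379.
The smallest integer exceeding 8.379 is 9.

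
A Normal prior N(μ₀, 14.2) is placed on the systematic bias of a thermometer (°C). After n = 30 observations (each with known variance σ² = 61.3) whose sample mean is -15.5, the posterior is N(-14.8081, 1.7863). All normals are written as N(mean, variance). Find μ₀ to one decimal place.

μ₀ = -10.0

The posterior mean is a precision-weighted average: μ_n = (τ₀μ₀ + τ_data·x̄)/(τ₀+τ_data), with τ₀=1/σ₀² and τ_data=n/σ².
Here τ₀ = 1/14.2 = 0.070423 and τ_data = 30/61.3 = 0.489396, so τ_n = 0.559819.
Rearranging for μ₀: μ₀ = (μ_n·τ_n − τ_data·x̄)/τ₀ = (-14.8081·0.559819 − 0.489396·-15.5) / 0.070423 = -0.704218/0.070423 ≈ -10.0.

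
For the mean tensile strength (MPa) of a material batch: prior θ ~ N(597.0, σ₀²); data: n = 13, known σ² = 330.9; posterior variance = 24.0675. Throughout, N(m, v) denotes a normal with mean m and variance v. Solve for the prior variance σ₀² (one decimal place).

For the Normal–Normal model with known σ², precisions add: τ_n = τ₀ + n/σ².
So 1/σ₀² = 1/24.0675 − 13/330.9 = 0.041550 − 0.039287 = 0.002263.
Hence σ₀² = 1/0.002263 ≈ 441.9.

σ₀² = 441.9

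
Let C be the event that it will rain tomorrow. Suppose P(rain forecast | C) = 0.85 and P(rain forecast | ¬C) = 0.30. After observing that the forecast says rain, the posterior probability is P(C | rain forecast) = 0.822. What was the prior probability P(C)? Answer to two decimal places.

Bayes' rule in odds form gives O(C|E) = O(C)·[P(E|C)/P(E|¬C)], hence O(C) = O(C|E)/LR.
Posterior odds = 0.822/(1−0.822) = 4.6180. LR = 0.85/0.30 = 2.8333.
Prior odds = 4.6180/2.8333 = 1.6299, so P(C) = 1.6299/(1+1.6299) ≈ 0.62.

P(C) = 0.62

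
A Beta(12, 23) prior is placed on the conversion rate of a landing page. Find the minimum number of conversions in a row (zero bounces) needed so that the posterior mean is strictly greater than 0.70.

After k conversions and 0 bounces the posterior is Beta(12+k, 23), with mean (12+k)/(12+23+k).
Set (12+k)/(35+k) > 0.70 and solve: k > (0.70·35 − 12)/(1 − 0.70) = 41.667.
The smallest integer exceeding 41.667 is 42.

k = 42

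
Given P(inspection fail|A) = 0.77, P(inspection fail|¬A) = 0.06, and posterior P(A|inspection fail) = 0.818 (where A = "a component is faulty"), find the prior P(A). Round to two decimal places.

In odds form, posterior odds = prior odds × likelihood ratio, so prior odds = posterior odds ÷ LR.
Posterior odds = 0.818/(1−0.818) = 4.4945. LR = 0.77/0.06 = 12.8333.
Prior odds = 4.4945/12.8333 = 0.3502, so P(A) = 0.3502/(1+0.3502) ≈ 0.26.

P(A) = 0.26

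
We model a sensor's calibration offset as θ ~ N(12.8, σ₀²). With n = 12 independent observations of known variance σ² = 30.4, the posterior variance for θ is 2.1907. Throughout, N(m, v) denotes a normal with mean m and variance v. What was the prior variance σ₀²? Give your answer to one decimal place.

σ₀² = 16.2

For the Normal–Normal model with known σ², precisions add: τ_n = τ₀ + n/σ².
So 1/σ₀² = 1/2.1907 − 12/30.4 = 0.456475 − 0.394737 = 0.061738.
Hence σ₀² = 1/0.061738 ≈ 16.2.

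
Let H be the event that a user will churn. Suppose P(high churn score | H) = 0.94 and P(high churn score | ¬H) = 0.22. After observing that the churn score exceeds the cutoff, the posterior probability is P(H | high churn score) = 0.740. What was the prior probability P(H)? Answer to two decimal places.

P(H) = 0.40

Bayes' rule in odds form gives O(H|E) = O(H)·[P(E|H)/P(E|¬H)], hence O(H) = O(H|E)/LR.
Posterior odds = 0.740/(1−0.740) = 2.8462. LR = 0.94/0.22 = 4.2727.
Prior odds = 2.8462/4.2727 = 0.6661, so P(H) = 0.6661/(1+0.6661) ≈ 0.40.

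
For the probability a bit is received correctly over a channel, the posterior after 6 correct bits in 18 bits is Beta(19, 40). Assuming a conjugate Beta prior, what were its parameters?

Beta(13, 28)

A Beta(a, b) prior with s successes and f failures in binomial data gives a Beta(a+s, b+f) posterior.
So a = 19 − 6 = 13 and b = 40 − 12 = 28.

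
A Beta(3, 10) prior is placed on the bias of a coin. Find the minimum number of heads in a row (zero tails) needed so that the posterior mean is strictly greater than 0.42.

k = 5

After k heads and 0 tails the posterior is Beta(3+k, 10), with mean (3+k)/(3+10+k).
Set (3+k)/(13+k) > 0.42 and solve: k > (0.42·13 − 3)/(1 − 0.42) = 4.241.
The smallest integer exceeding 4.241 is 5.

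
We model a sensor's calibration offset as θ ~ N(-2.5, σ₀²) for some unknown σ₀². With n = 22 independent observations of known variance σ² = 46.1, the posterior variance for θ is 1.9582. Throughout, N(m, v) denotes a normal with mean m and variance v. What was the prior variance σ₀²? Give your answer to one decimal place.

Posterior precision equals prior precision plus data precision: 1/σ_n² = 1/σ₀² + n/σ².
So 1/σ₀² = 1/1.9582 − 22/46.1 = 0.510673 − 0.477223 = 0.033450.
Hence σ₀² = 1/0.033450 ≈ 29.9.

σ₀² = 29.9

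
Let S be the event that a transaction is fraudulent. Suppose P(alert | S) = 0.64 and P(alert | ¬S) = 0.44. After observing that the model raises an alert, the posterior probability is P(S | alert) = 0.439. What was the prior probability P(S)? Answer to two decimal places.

P(S) = 0.35

Bayes' rule in odds form gives O(S|E) = O(S)·[P(E|S)/P(E|¬S)], hence O(S) = O(S|E)/LR.
Posterior odds = 0.439/(1−0.439) = 0.7825. LR = 0.64/0.44 = 1.4545.
Prior odds = 0.7825/1.4545 = 0.5380, so P(S) = 0.5380/(1+0.5380) ≈ 0.35.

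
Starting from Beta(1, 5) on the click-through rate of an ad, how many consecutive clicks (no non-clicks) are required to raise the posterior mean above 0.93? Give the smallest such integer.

k = 66

After k clicks and 0 non-clicks the posterior is Beta(1+k, 5), with mean (1+k)/(1+5+k).
Set (1+k)/(6+k) > 0.93 and solve: k > (0.93·6 − 1)/(1 − 0.93) = 65.429.
The smallest integer exceeding 65.429 is 66, and checking k=66: (67)/(72) = 0.9306 > 0.93.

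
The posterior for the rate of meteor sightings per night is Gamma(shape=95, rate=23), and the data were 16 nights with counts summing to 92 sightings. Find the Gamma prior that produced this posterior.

Gamma(shape=3, rate=7)

A Gamma(α, β) prior (rate parametrization) on a Poisson rate with n observations summing to S gives posterior Gamma(α+S, β+n).
So α = 95 − 92 = 3 and β = 23 − 16 = 7.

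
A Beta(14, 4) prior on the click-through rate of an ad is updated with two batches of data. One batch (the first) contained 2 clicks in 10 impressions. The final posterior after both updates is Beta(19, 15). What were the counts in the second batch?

Because Beta–binomial updating is additive in the counts, the combined data contributed (α_post−α_prior, β_post−β_prior) successes and failures.
Total across both batches: 19−14=5 clicks, 15−4=11 non-clicks.
Subtract the first batch: 5−2=3 clicks and 11−8=3 non-clicks.

3 clicks and 3 non-clicks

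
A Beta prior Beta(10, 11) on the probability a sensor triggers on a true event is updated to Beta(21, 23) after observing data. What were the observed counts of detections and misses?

Beta is conjugate to the binomial likelihood: posterior = Beta(α+s, β+f).
Match parameters: s=21−10=11, f=23−11=12.

11 detections and 12 misses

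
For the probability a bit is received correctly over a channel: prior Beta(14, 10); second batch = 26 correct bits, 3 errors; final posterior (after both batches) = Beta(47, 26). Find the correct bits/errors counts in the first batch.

7 correct bits and 13 errors

Because Beta–binomial updating is additive in the counts, the combined data contributed (α_post−α_prior, β_post−β_prior) successes and failures.
Total across both batches: 47−14=33 correct bits, 26−10=16 errors.
Subtract the second batch: 33−26=7 correct bits and 16−3=13 errors.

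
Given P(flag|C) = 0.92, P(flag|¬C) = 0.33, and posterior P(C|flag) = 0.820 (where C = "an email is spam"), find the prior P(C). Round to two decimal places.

P(C) = 0.62

In odds form, posterior odds = prior odds × likelihood ratio, so prior odds = posterior odds ÷ LR.
Posterior odds = 0.820/(1−0.820) = 4.5556. LR = 0.92/0.33 = 2.7879.
Prior odds = 4.5556/2.7879 = 1.6341, so P(C) = 1.6341/(1+1.6341) ≈ 0.62.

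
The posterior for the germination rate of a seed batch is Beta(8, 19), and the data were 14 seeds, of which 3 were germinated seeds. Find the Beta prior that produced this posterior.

Beta is conjugate to the binomial likelihood: posterior = Beta(α+s, β+f).
So α = 8 − 3 = 5 and β = 19 − 11 = 8.

Beta(5, 8)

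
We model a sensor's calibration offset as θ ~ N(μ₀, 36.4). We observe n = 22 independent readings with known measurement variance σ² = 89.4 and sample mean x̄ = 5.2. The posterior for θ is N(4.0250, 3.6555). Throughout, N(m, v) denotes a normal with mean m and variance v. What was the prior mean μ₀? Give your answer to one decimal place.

μ₀ = -6.5

With known observation variance, the Normal–Normal posterior has precision τ_n = τ₀ + n/σ² and mean μ_n = (τ₀μ₀ + (n/σ²)x̄)/τ_n.
Here τ₀ = 1/36.4 = 0.027473 and τ_data = 22/89.4 = 0.246085, so τ_n = 0.273558.
Rearranging for μ₀: μ₀ = (μ_n·τ_n − τ_data·x̄)/τ₀ = (4.0250·0.273558 − 0.246085·5.2) / 0.027473 = -0.178571/0.027473 ≈ -6.5.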